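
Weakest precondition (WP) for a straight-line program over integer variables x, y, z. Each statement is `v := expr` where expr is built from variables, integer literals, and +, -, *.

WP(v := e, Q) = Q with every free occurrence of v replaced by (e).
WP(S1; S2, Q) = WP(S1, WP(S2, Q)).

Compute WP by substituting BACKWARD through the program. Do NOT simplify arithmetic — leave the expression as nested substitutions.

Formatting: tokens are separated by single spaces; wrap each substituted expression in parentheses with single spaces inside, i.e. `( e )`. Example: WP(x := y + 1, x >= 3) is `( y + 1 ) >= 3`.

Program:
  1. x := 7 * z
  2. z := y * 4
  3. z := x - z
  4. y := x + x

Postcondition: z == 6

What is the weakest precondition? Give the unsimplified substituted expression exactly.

Answer: ( ( 7 * z ) - ( y * 4 ) ) == 6

Derivation:
post: z == 6
stmt 4: y := x + x  -- replace 0 occurrence(s) of y with (x + x)
  => z == 6
stmt 3: z := x - z  -- replace 1 occurrence(s) of z with (x - z)
  => ( x - z ) == 6
stmt 2: z := y * 4  -- replace 1 occurrence(s) of z with (y * 4)
  => ( x - ( y * 4 ) ) == 6
stmt 1: x := 7 * z  -- replace 1 occurrence(s) of x with (7 * z)
  => ( ( 7 * z ) - ( y * 4 ) ) == 6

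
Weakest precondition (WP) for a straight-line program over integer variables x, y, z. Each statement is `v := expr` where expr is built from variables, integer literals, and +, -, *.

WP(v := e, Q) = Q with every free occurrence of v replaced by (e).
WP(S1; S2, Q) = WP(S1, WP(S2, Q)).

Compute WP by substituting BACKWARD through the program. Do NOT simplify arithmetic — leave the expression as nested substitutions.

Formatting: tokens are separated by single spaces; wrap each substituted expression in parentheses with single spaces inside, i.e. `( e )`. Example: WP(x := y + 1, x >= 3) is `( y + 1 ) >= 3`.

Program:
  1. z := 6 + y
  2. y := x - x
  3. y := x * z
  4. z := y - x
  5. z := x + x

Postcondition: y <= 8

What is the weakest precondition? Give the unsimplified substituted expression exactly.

post: y <= 8
stmt 5: z := x + x  -- replace 0 occurrence(s) of z with (x + x)
  => y <= 8
stmt 4: z := y - x  -- replace 0 occurrence(s) of z with (y - x)
  => y <= 8
stmt 3: y := x * z  -- replace 1 occurrence(s) of y with (x * z)
  => ( x * z ) <= 8
stmt 2: y := x - x  -- replace 0 occurrence(s) of y with (x - x)
  => ( x * z ) <= 8
stmt 1: z := 6 + y  -- replace 1 occurrence(s) of z with (6 + y)
  => ( x * ( 6 + y ) ) <= 8

Answer: ( x * ( 6 + y ) ) <= 8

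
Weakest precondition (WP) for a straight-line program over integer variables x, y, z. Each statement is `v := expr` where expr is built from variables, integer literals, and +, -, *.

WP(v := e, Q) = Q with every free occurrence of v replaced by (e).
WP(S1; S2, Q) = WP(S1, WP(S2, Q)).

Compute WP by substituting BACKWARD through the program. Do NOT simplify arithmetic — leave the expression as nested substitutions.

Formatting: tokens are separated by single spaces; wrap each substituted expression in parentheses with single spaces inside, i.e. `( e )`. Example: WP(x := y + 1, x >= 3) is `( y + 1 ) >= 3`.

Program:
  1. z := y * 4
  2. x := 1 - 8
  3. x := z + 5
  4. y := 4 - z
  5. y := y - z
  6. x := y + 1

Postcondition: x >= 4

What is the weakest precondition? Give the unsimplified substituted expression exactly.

post: x >= 4
stmt 6: x := y + 1  -- replace 1 occurrence(s) of x with (y + 1)
  => ( y + 1 ) >= 4
stmt 5: y := y - z  -- replace 1 occurrence(s) of y with (y - z)
  => ( ( y - z ) + 1 ) >= 4
stmt 4: y := 4 - z  -- replace 1 occurrence(s) of y with (4 - z)
  => ( ( ( 4 - z ) - z ) + 1 ) >= 4
stmt 3: x := z + 5  -- replace 0 occurrence(s) of x with (z + 5)
  => ( ( ( 4 - z ) - z ) + 1 ) >= 4
stmt 2: x := 1 - 8  -- replace 0 occurrence(s) of x with (1 - 8)
  => ( ( ( 4 - z ) - z ) + 1 ) >= 4
stmt 1: z := y * 4  -- replace 2 occurrence(s) of z with (y * 4)
  => ( ( ( 4 - ( y * 4 ) ) - ( y * 4 ) ) + 1 ) >= 4

Answer: ( ( ( 4 - ( y * 4 ) ) - ( y * 4 ) ) + 1 ) >= 4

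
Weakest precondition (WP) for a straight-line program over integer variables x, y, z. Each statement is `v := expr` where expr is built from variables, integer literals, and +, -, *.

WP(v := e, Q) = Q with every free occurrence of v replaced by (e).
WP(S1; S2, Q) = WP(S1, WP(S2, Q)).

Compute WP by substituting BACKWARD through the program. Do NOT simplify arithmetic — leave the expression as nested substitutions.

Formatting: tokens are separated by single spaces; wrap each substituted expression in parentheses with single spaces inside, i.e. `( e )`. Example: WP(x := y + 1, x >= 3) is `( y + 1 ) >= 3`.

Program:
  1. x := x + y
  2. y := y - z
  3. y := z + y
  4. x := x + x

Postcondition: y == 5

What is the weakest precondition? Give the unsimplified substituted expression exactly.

Answer: ( z + ( y - z ) ) == 5

Derivation:
post: y == 5
stmt 4: x := x + x  -- replace 0 occurrence(s) of x with (x + x)
  => y == 5
stmt 3: y := z + y  -- replace 1 occurrence(s) of y with (z + y)
  => ( z + y ) == 5
stmt 2: y := y - z  -- replace 1 occurrence(s) of y with (y - z)
  => ( z + ( y - z ) ) == 5
stmt 1: x := x + y  -- replace 0 occurrence(s) of x with (x + y)
  => ( z + ( y - z ) ) == 5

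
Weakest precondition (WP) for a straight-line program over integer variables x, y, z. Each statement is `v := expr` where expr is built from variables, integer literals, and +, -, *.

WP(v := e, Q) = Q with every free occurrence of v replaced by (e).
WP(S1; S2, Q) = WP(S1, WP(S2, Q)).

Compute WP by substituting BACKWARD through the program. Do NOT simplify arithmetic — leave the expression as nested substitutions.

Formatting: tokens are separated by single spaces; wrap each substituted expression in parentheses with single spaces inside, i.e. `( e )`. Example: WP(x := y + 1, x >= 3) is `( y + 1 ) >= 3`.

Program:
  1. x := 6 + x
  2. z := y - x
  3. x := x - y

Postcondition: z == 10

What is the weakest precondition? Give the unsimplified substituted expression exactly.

post: z == 10
stmt 3: x := x - y  -- replace 0 occurrence(s) of x with (x - y)
  => z == 10
stmt 2: z := y - x  -- replace 1 occurrence(s) of z with (y - x)
  => ( y - x ) == 10
stmt 1: x := 6 + x  -- replace 1 occurrence(s) of x with (6 + x)
  => ( y - ( 6 + x ) ) == 10

Answer: ( y - ( 6 + x ) ) == 10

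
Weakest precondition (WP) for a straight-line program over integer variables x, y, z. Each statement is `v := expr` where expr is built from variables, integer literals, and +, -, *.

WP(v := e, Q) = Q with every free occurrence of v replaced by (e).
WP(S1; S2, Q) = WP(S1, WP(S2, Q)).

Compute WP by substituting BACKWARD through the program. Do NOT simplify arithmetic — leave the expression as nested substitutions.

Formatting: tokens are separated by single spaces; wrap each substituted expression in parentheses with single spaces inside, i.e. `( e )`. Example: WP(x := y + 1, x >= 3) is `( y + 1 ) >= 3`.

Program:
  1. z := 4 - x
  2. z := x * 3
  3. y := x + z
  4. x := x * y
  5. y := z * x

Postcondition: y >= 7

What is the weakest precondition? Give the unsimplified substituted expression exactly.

post: y >= 7
stmt 5: y := z * x  -- replace 1 occurrence(s) of y with (z * x)
  => ( z * x ) >= 7
stmt 4: x := x * y  -- replace 1 occurrence(s) of x with (x * y)
  => ( z * ( x * y ) ) >= 7
stmt 3: y := x + z  -- replace 1 occurrence(s) of y with (x + z)
  => ( z * ( x * ( x + z ) ) ) >= 7
stmt 2: z := x * 3  -- replace 2 occurrence(s) of z with (x * 3)
  => ( ( x * 3 ) * ( x * ( x + ( x * 3 ) ) ) ) >= 7
stmt 1: z := 4 - x  -- replace 0 occurrence(s) of z with (4 - x)
  => ( ( x * 3 ) * ( x * ( x + ( x * 3 ) ) ) ) >= 7

Answer: ( ( x * 3 ) * ( x * ( x + ( x * 3 ) ) ) ) >= 7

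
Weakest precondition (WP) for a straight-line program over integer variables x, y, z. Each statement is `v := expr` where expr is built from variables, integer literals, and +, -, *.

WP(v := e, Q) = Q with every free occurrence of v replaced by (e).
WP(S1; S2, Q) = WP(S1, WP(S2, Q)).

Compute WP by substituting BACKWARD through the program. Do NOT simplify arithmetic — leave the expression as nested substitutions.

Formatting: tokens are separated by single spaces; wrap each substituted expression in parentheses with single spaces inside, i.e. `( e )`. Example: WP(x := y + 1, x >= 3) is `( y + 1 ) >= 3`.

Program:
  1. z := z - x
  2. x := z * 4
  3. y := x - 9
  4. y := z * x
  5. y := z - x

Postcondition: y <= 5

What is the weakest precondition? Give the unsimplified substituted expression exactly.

Answer: ( ( z - x ) - ( ( z - x ) * 4 ) ) <= 5

Derivation:
post: y <= 5
stmt 5: y := z - x  -- replace 1 occurrence(s) of y with (z - x)
  => ( z - x ) <= 5
stmt 4: y := z * x  -- replace 0 occurrence(s) of y with (z * x)
  => ( z - x ) <= 5
stmt 3: y := x - 9  -- replace 0 occurrence(s) of y with (x - 9)
  => ( z - x ) <= 5
stmt 2: x := z * 4  -- replace 1 occurrence(s) of x with (z * 4)
  => ( z - ( z * 4 ) ) <= 5
stmt 1: z := z - x  -- replace 2 occurrence(s) of z with (z - x)
  => ( ( z - x ) - ( ( z - x ) * 4 ) ) <= 5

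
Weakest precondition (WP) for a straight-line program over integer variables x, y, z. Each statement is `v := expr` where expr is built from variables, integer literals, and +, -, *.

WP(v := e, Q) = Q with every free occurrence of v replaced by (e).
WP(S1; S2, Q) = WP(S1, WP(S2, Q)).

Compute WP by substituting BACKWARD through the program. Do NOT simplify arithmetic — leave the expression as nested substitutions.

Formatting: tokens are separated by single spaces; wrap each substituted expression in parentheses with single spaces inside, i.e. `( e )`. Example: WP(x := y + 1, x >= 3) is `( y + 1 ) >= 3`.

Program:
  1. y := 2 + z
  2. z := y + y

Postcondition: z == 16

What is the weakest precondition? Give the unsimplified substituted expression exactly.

post: z == 16
stmt 2: z := y + y  -- replace 1 occurrence(s) of z with (y + y)
  => ( y + y ) == 16
stmt 1: y := 2 + z  -- replace 2 occurrence(s) of y with (2 + z)
  => ( ( 2 + z ) + ( 2 + z ) ) == 16

Answer: ( ( 2 + z ) + ( 2 + z ) ) == 16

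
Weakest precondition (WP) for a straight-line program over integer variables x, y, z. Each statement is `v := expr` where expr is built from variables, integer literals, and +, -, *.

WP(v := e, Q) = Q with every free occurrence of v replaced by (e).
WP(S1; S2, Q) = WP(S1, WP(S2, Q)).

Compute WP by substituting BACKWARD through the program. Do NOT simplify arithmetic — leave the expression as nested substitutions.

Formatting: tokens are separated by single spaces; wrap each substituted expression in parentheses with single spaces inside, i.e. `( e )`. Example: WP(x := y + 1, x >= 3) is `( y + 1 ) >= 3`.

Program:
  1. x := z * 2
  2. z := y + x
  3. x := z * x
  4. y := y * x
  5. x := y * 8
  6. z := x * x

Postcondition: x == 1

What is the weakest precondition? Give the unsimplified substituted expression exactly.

post: x == 1
stmt 6: z := x * x  -- replace 0 occurrence(s) of z with (x * x)
  => x == 1
stmt 5: x := y * 8  -- replace 1 occurrence(s) of x with (y * 8)
  => ( y * 8 ) == 1
stmt 4: y := y * x  -- replace 1 occurrence(s) of y with (y * x)
  => ( ( y * x ) * 8 ) == 1
stmt 3: x := z * x  -- replace 1 occurrence(s) of x with (z * x)
  => ( ( y * ( z * x ) ) * 8 ) == 1
stmt 2: z := y + x  -- replace 1 occurrence(s) of z with (y + x)
  => ( ( y * ( ( y + x ) * x ) ) * 8 ) == 1
stmt 1: x := z * 2  -- replace 2 occurrence(s) of x with (z * 2)
  => ( ( y * ( ( y + ( z * 2 ) ) * ( z * 2 ) ) ) * 8 ) == 1

Answer: ( ( y * ( ( y + ( z * 2 ) ) * ( z * 2 ) ) ) * 8 ) == 1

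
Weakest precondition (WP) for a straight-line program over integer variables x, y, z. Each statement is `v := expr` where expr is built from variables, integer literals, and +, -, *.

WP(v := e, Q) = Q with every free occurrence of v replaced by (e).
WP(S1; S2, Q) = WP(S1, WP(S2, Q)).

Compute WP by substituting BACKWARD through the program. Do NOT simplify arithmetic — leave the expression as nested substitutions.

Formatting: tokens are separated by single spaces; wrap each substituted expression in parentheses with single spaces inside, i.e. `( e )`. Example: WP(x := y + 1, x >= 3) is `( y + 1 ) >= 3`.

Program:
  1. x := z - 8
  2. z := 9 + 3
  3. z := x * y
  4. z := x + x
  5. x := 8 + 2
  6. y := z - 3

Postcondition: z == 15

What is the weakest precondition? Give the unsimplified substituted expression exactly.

post: z == 15
stmt 6: y := z - 3  -- replace 0 occurrence(s) of y with (z - 3)
  => z == 15
stmt 5: x := 8 + 2  -- replace 0 occurrence(s) of x with (8 + 2)
  => z == 15
stmt 4: z := x + x  -- replace 1 occurrence(s) of z with (x + x)
  => ( x + x ) == 15
stmt 3: z := x * y  -- replace 0 occurrence(s) of z with (x * y)
  => ( x + x ) == 15
stmt 2: z := 9 + 3  -- replace 0 occurrence(s) of z with (9 + 3)
  => ( x + x ) == 15
stmt 1: x := z - 8  -- replace 2 occurrence(s) of x with (z - 8)
  => ( ( z - 8 ) + ( z - 8 ) ) == 15

Answer: ( ( z - 8 ) + ( z - 8 ) ) == 15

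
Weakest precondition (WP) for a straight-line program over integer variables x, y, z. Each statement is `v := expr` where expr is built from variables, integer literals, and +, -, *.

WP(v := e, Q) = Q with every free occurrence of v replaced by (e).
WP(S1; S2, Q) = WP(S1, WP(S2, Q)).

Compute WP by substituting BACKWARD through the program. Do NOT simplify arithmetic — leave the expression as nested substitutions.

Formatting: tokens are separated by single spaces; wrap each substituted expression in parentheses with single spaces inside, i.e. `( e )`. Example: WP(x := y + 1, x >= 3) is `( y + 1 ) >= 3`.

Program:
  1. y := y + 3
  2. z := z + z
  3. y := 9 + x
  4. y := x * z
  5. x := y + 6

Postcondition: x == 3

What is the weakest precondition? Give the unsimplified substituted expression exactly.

Answer: ( ( x * ( z + z ) ) + 6 ) == 3

Derivation:
post: x == 3
stmt 5: x := y + 6  -- replace 1 occurrence(s) of x with (y + 6)
  => ( y + 6 ) == 3
stmt 4: y := x * z  -- replace 1 occurrence(s) of y with (x * z)
  => ( ( x * z ) + 6 ) == 3
stmt 3: y := 9 + x  -- replace 0 occurrence(s) of y with (9 + x)
  => ( ( x * z ) + 6 ) == 3
stmt 2: z := z + z  -- replace 1 occurrence(s) of z with (z + z)
  => ( ( x * ( z + z ) ) + 6 ) == 3
stmt 1: y := y + 3  -- replace 0 occurrence(s) of y with (y + 3)
  => ( ( x * ( z + z ) ) + 6 ) == 3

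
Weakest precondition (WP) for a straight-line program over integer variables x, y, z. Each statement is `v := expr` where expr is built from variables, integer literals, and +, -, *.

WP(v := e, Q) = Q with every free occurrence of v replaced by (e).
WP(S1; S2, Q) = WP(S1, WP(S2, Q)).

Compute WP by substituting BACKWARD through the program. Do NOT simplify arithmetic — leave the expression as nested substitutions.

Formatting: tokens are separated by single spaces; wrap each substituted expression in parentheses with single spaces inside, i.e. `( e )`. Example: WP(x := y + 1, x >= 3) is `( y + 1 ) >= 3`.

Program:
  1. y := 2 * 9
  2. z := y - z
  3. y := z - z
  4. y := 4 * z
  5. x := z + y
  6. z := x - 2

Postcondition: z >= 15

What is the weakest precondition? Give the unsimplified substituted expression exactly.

post: z >= 15
stmt 6: z := x - 2  -- replace 1 occurrence(s) of z with (x - 2)
  => ( x - 2 ) >= 15
stmt 5: x := z + y  -- replace 1 occurrence(s) of x with (z + y)
  => ( ( z + y ) - 2 ) >= 15
stmt 4: y := 4 * z  -- replace 1 occurrence(s) of y with (4 * z)
  => ( ( z + ( 4 * z ) ) - 2 ) >= 15
stmt 3: y := z - z  -- replace 0 occurrence(s) of y with (z - z)
  => ( ( z + ( 4 * z ) ) - 2 ) >= 15
stmt 2: z := y - z  -- replace 2 occurrence(s) of z with (y - z)
  => ( ( ( y - z ) + ( 4 * ( y - z ) ) ) - 2 ) >= 15
stmt 1: y := 2 * 9  -- replace 2 occurrence(s) of y with (2 * 9)
  => ( ( ( ( 2 * 9 ) - z ) + ( 4 * ( ( 2 * 9 ) - z ) ) ) - 2 ) >= 15

Answer: ( ( ( ( 2 * 9 ) - z ) + ( 4 * ( ( 2 * 9 ) - z ) ) ) - 2 ) >= 15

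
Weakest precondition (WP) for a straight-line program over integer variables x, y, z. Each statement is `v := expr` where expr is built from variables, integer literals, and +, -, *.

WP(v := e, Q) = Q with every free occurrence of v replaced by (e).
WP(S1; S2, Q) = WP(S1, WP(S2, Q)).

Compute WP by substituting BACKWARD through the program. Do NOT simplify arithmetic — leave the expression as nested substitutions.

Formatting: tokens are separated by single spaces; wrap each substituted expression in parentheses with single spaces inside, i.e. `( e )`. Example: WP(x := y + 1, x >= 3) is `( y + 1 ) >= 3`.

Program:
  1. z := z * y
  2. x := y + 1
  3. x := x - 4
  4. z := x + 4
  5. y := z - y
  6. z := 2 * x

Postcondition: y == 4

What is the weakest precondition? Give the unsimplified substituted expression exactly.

post: y == 4
stmt 6: z := 2 * x  -- replace 0 occurrence(s) of z with (2 * x)
  => y == 4
stmt 5: y := z - y  -- replace 1 occurrence(s) of y with (z - y)
  => ( z - y ) == 4
stmt 4: z := x + 4  -- replace 1 occurrence(s) of z with (x + 4)
  => ( ( x + 4 ) - y ) == 4
stmt 3: x := x - 4  -- replace 1 occurrence(s) of x with (x - 4)
  => ( ( ( x - 4 ) + 4 ) - y ) == 4
stmt 2: x := y + 1  -- replace 1 occurrence(s) of x with (y + 1)
  => ( ( ( ( y + 1 ) - 4 ) + 4 ) - y ) == 4
stmt 1: z := z * y  -- replace 0 occurrence(s) of z with (z * y)
  => ( ( ( ( y + 1 ) - 4 ) + 4 ) - y ) == 4

Answer: ( ( ( ( y + 1 ) - 4 ) + 4 ) - y ) == 4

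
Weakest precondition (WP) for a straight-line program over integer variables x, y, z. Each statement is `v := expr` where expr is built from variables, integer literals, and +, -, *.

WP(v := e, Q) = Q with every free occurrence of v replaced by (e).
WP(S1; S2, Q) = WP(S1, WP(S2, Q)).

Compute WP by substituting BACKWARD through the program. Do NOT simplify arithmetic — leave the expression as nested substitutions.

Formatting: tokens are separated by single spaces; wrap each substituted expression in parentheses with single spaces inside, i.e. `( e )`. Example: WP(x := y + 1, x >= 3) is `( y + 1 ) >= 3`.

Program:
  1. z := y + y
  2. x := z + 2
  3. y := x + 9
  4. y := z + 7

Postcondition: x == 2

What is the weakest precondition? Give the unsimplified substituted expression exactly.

post: x == 2
stmt 4: y := z + 7  -- replace 0 occurrence(s) of y with (z + 7)
  => x == 2
stmt 3: y := x + 9  -- replace 0 occurrence(s) of y with (x + 9)
  => x == 2
stmt 2: x := z + 2  -- replace 1 occurrence(s) of x with (z + 2)
  => ( z + 2 ) == 2
stmt 1: z := y + y  -- replace 1 occurrence(s) of z with (y + y)
  => ( ( y + y ) + 2 ) == 2

Answer: ( ( y + y ) + 2 ) == 2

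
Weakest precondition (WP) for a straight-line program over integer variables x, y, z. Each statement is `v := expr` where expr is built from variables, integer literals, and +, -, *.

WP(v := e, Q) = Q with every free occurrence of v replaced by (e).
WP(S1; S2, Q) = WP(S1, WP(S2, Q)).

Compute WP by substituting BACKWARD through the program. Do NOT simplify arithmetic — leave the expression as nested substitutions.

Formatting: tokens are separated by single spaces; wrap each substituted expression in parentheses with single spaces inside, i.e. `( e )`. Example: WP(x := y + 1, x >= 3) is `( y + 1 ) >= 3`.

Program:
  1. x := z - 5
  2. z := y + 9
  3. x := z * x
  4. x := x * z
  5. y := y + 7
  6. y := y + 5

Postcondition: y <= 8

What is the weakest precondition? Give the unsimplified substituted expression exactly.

Answer: ( ( y + 7 ) + 5 ) <= 8

Derivation:
post: y <= 8
stmt 6: y := y + 5  -- replace 1 occurrence(s) of y with (y + 5)
  => ( y + 5 ) <= 8
stmt 5: y := y + 7  -- replace 1 occurrence(s) of y with (y + 7)
  => ( ( y + 7 ) + 5 ) <= 8
stmt 4: x := x * z  -- replace 0 occurrence(s) of x with (x * z)
  => ( ( y + 7 ) + 5 ) <= 8
stmt 3: x := z * x  -- replace 0 occurrence(s) of x with (z * x)
  => ( ( y + 7 ) + 5 ) <= 8
stmt 2: z := y + 9  -- replace 0 occurrence(s) of z with (y + 9)
  => ( ( y + 7 ) + 5 ) <= 8
stmt 1: x := z - 5  -- replace 0 occurrence(s) of x with (z - 5)
  => ( ( y + 7 ) + 5 ) <= 8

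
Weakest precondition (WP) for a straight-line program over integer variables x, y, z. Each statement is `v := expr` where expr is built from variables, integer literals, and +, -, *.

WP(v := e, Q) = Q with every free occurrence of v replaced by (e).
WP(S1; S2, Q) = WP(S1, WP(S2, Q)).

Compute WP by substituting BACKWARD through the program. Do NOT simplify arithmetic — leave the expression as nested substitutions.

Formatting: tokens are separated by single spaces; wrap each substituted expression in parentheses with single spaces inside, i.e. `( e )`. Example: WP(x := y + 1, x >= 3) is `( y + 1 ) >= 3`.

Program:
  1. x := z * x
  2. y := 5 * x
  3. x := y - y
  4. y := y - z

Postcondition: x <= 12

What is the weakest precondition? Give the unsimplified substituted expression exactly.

Answer: ( ( 5 * ( z * x ) ) - ( 5 * ( z * x ) ) ) <= 12

Derivation:
post: x <= 12
stmt 4: y := y - z  -- replace 0 occurrence(s) of y with (y - z)
  => x <= 12
stmt 3: x := y - y  -- replace 1 occurrence(s) of x with (y - y)
  => ( y - y ) <= 12
stmt 2: y := 5 * x  -- replace 2 occurrence(s) of y with (5 * x)
  => ( ( 5 * x ) - ( 5 * x ) ) <= 12
stmt 1: x := z * x  -- replace 2 occurrence(s) of x with (z * x)
  => ( ( 5 * ( z * x ) ) - ( 5 * ( z * x ) ) ) <= 12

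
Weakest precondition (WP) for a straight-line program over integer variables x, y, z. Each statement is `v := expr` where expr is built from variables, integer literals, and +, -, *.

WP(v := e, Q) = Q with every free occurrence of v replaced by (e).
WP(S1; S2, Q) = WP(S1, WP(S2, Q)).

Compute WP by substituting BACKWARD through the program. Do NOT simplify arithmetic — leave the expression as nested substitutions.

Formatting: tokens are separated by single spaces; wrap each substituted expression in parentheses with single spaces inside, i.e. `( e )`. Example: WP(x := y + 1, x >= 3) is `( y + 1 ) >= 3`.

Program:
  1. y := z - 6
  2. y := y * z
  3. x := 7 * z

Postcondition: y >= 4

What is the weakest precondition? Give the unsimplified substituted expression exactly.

post: y >= 4
stmt 3: x := 7 * z  -- replace 0 occurrence(s) of x with (7 * z)
  => y >= 4
stmt 2: y := y * z  -- replace 1 occurrence(s) of y with (y * z)
  => ( y * z ) >= 4
stmt 1: y := z - 6  -- replace 1 occurrence(s) of y with (z - 6)
  => ( ( z - 6 ) * z ) >= 4

Answer: ( ( z - 6 ) * z ) >= 4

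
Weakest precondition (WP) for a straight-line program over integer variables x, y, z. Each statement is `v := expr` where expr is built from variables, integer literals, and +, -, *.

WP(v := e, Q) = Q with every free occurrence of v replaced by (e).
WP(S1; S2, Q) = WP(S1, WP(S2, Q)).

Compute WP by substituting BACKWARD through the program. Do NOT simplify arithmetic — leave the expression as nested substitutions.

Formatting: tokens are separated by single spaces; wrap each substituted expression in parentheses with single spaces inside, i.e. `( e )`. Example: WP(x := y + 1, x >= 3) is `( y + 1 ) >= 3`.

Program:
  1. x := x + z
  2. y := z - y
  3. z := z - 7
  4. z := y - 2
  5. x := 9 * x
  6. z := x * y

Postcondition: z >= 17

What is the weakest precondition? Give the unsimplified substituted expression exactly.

post: z >= 17
stmt 6: z := x * y  -- replace 1 occurrence(s) of z with (x * y)
  => ( x * y ) >= 17
stmt 5: x := 9 * x  -- replace 1 occurrence(s) of x with (9 * x)
  => ( ( 9 * x ) * y ) >= 17
stmt 4: z := y - 2  -- replace 0 occurrence(s) of z with (y - 2)
  => ( ( 9 * x ) * y ) >= 17
stmt 3: z := z - 7  -- replace 0 occurrence(s) of z with (z - 7)
  => ( ( 9 * x ) * y ) >= 17
stmt 2: y := z - y  -- replace 1 occurrence(s) of y with (z - y)
  => ( ( 9 * x ) * ( z - y ) ) >= 17
stmt 1: x := x + z  -- replace 1 occurrence(s) of x with (x + z)
  => ( ( 9 * ( x + z ) ) * ( z - y ) ) >= 17

Answer: ( ( 9 * ( x + z ) ) * ( z - y ) ) >= 17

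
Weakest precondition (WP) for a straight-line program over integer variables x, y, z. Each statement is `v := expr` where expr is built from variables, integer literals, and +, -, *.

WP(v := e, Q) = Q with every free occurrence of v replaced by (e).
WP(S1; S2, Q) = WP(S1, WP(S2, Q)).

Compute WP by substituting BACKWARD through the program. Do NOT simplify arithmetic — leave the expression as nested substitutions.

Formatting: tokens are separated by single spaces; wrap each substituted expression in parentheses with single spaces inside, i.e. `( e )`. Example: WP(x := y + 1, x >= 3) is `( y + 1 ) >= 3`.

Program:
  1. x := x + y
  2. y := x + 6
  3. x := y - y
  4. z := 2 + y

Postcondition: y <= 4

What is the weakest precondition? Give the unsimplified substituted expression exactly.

post: y <= 4
stmt 4: z := 2 + y  -- replace 0 occurrence(s) of z with (2 + y)
  => y <= 4
stmt 3: x := y - y  -- replace 0 occurrence(s) of x with (y - y)
  => y <= 4
stmt 2: y := x + 6  -- replace 1 occurrence(s) of y with (x + 6)
  => ( x + 6 ) <= 4
stmt 1: x := x + y  -- replace 1 occurrence(s) of x with (x + y)
  => ( ( x + y ) + 6 ) <= 4

Answer: ( ( x + y ) + 6 ) <= 4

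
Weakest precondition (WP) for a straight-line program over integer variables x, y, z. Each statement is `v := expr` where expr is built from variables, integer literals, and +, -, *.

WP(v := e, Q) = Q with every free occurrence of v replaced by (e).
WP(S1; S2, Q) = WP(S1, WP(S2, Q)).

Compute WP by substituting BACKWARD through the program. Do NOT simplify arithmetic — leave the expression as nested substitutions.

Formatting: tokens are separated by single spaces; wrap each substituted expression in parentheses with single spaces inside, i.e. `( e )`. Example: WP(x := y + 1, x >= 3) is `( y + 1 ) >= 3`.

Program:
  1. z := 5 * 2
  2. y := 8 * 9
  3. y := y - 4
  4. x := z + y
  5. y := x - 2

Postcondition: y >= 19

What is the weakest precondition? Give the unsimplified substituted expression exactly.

Answer: ( ( ( 5 * 2 ) + ( ( 8 * 9 ) - 4 ) ) - 2 ) >= 19

Derivation:
post: y >= 19
stmt 5: y := x - 2  -- replace 1 occurrence(s) of y with (x - 2)
  => ( x - 2 ) >= 19
stmt 4: x := z + y  -- replace 1 occurrence(s) of x with (z + y)
  => ( ( z + y ) - 2 ) >= 19
stmt 3: y := y - 4  -- replace 1 occurrence(s) of y with (y - 4)
  => ( ( z + ( y - 4 ) ) - 2 ) >= 19
stmt 2: y := 8 * 9  -- replace 1 occurrence(s) of y with (8 * 9)
  => ( ( z + ( ( 8 * 9 ) - 4 ) ) - 2 ) >= 19
stmt 1: z := 5 * 2  -- replace 1 occurrence(s) of z with (5 * 2)
  => ( ( ( 5 * 2 ) + ( ( 8 * 9 ) - 4 ) ) - 2 ) >= 19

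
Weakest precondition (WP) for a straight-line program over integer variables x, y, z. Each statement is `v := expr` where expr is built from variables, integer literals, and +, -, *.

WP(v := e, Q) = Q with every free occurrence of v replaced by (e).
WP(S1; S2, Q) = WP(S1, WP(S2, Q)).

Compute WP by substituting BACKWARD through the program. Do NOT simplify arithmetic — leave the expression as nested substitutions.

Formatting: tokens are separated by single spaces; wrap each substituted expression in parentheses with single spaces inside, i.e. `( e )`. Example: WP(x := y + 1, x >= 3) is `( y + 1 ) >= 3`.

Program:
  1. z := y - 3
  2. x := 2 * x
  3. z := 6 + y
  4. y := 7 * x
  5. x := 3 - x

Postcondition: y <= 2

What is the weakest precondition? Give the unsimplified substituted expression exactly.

Answer: ( 7 * ( 2 * x ) ) <= 2

Derivation:
post: y <= 2
stmt 5: x := 3 - x  -- replace 0 occurrence(s) of x with (3 - x)
  => y <= 2
stmt 4: y := 7 * x  -- replace 1 occurrence(s) of y with (7 * x)
  => ( 7 * x ) <= 2
stmt 3: z := 6 + y  -- replace 0 occurrence(s) of z with (6 + y)
  => ( 7 * x ) <= 2
stmt 2: x := 2 * x  -- replace 1 occurrence(s) of x with (2 * x)
  => ( 7 * ( 2 * x ) ) <= 2
stmt 1: z := y - 3  -- replace 0 occurrence(s) of z with (y - 3)
  => ( 7 * ( 2 * x ) ) <= 2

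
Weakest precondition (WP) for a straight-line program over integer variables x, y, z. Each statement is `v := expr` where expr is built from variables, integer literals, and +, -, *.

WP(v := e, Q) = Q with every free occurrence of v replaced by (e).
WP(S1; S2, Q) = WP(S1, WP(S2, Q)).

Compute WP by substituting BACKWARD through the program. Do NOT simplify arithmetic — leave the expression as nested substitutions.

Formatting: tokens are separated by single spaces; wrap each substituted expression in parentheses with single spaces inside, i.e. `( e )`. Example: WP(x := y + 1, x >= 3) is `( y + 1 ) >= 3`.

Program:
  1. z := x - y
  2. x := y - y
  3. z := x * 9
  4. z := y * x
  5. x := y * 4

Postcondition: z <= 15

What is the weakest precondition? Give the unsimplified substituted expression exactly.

post: z <= 15
stmt 5: x := y * 4  -- replace 0 occurrence(s) of x with (y * 4)
  => z <= 15
stmt 4: z := y * x  -- replace 1 occurrence(s) of z with (y * x)
  => ( y * x ) <= 15
stmt 3: z := x * 9  -- replace 0 occurrence(s) of z with (x * 9)
  => ( y * x ) <= 15
stmt 2: x := y - y  -- replace 1 occurrence(s) of x with (y - y)
  => ( y * ( y - y ) ) <= 15
stmt 1: z := x - y  -- replace 0 occurrence(s) of z with (x - y)
  => ( y * ( y - y ) ) <= 15

Answer: ( y * ( y - y ) ) <= 15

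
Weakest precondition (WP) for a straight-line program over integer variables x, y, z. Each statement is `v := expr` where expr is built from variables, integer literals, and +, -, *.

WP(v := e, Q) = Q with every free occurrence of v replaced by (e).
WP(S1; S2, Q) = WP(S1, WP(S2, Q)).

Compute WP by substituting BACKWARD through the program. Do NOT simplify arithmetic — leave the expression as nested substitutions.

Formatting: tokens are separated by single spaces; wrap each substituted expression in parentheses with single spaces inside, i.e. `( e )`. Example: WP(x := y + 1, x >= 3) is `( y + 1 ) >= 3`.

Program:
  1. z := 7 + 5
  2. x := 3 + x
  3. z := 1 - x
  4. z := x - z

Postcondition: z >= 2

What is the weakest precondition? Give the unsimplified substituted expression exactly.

Answer: ( ( 3 + x ) - ( 1 - ( 3 + x ) ) ) >= 2

Derivation:
post: z >= 2
stmt 4: z := x - z  -- replace 1 occurrence(s) of z with (x - z)
  => ( x - z ) >= 2
stmt 3: z := 1 - x  -- replace 1 occurrence(s) of z with (1 - x)
  => ( x - ( 1 - x ) ) >= 2
stmt 2: x := 3 + x  -- replace 2 occurrence(s) of x with (3 + x)
  => ( ( 3 + x ) - ( 1 - ( 3 + x ) ) ) >= 2
stmt 1: z := 7 + 5  -- replace 0 occurrence(s) of z with (7 + 5)
  => ( ( 3 + x ) - ( 1 - ( 3 + x ) ) ) >= 2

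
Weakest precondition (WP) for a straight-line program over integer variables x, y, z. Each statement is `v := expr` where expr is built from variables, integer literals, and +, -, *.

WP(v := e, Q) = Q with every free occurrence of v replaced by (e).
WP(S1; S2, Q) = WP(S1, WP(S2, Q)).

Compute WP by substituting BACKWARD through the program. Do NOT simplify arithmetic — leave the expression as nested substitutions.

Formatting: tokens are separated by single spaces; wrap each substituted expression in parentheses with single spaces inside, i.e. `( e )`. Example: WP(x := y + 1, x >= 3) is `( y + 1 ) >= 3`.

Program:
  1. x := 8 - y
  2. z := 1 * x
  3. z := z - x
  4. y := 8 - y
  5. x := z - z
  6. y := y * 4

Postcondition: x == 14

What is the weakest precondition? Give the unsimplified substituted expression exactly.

post: x == 14
stmt 6: y := y * 4  -- replace 0 occurrence(s) of y with (y * 4)
  => x == 14
stmt 5: x := z - z  -- replace 1 occurrence(s) of x with (z - z)
  => ( z - z ) == 14
stmt 4: y := 8 - y  -- replace 0 occurrence(s) of y with (8 - y)
  => ( z - z ) == 14
stmt 3: z := z - x  -- replace 2 occurrence(s) of z with (z - x)
  => ( ( z - x ) - ( z - x ) ) == 14
stmt 2: z := 1 * x  -- replace 2 occurrence(s) of z with (1 * x)
  => ( ( ( 1 * x ) - x ) - ( ( 1 * x ) - x ) ) == 14
stmt 1: x := 8 - y  -- replace 4 occurrence(s) of x with (8 - y)
  => ( ( ( 1 * ( 8 - y ) ) - ( 8 - y ) ) - ( ( 1 * ( 8 - y ) ) - ( 8 - y ) ) ) == 14

Answer: ( ( ( 1 * ( 8 - y ) ) - ( 8 - y ) ) - ( ( 1 * ( 8 - y ) ) - ( 8 - y ) ) ) == 14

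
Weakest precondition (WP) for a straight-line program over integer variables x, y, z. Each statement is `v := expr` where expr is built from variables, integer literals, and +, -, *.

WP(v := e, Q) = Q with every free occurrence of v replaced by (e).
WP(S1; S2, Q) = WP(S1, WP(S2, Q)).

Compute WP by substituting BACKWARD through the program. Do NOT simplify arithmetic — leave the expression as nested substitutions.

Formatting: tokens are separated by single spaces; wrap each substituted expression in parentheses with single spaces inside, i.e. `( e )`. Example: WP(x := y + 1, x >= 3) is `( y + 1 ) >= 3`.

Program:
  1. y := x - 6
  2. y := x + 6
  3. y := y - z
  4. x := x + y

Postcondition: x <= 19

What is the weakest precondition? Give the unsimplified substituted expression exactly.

Answer: ( x + ( ( x + 6 ) - z ) ) <= 19

Derivation:
post: x <= 19
stmt 4: x := x + y  -- replace 1 occurrence(s) of x with (x + y)
  => ( x + y ) <= 19
stmt 3: y := y - z  -- replace 1 occurrence(s) of y with (y - z)
  => ( x + ( y - z ) ) <= 19
stmt 2: y := x + 6  -- replace 1 occurrence(s) of y with (x + 6)
  => ( x + ( ( x + 6 ) - z ) ) <= 19
stmt 1: y := x - 6  -- replace 0 occurrence(s) of y with (x - 6)
  => ( x + ( ( x + 6 ) - z ) ) <= 19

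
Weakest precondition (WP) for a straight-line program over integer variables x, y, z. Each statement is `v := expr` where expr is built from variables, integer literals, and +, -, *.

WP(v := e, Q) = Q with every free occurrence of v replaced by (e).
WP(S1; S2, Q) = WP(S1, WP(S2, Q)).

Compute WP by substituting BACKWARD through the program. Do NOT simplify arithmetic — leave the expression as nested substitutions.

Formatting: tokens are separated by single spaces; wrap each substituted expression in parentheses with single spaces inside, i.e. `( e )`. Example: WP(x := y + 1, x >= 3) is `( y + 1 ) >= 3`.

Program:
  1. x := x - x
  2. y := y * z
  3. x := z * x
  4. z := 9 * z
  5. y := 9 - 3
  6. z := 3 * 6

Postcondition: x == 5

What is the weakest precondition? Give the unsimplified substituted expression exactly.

post: x == 5
stmt 6: z := 3 * 6  -- replace 0 occurrence(s) of z with (3 * 6)
  => x == 5
stmt 5: y := 9 - 3  -- replace 0 occurrence(s) of y with (9 - 3)
  => x == 5
stmt 4: z := 9 * z  -- replace 0 occurrence(s) of z with (9 * z)
  => x == 5
stmt 3: x := z * x  -- replace 1 occurrence(s) of x with (z * x)
  => ( z * x ) == 5
stmt 2: y := y * z  -- replace 0 occurrence(s) of y with (y * z)
  => ( z * x ) == 5
stmt 1: x := x - x  -- replace 1 occurrence(s) of x with (x - x)
  => ( z * ( x - x ) ) == 5

Answer: ( z * ( x - x ) ) == 5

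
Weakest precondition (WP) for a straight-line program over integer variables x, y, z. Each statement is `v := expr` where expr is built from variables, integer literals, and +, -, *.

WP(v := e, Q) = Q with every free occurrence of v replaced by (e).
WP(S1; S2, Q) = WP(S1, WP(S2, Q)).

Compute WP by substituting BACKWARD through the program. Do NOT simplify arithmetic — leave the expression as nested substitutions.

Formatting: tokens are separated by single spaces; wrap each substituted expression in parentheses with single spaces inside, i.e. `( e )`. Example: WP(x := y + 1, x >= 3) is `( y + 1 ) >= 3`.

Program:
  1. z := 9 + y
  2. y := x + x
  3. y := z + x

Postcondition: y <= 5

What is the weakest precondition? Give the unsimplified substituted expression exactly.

Answer: ( ( 9 + y ) + x ) <= 5

Derivation:
post: y <= 5
stmt 3: y := z + x  -- replace 1 occurrence(s) of y with (z + x)
  => ( z + x ) <= 5
stmt 2: y := x + x  -- replace 0 occurrence(s) of y with (x + x)
  => ( z + x ) <= 5
stmt 1: z := 9 + y  -- replace 1 occurrence(s) of z with (9 + y)
  => ( ( 9 + y ) + x ) <= 5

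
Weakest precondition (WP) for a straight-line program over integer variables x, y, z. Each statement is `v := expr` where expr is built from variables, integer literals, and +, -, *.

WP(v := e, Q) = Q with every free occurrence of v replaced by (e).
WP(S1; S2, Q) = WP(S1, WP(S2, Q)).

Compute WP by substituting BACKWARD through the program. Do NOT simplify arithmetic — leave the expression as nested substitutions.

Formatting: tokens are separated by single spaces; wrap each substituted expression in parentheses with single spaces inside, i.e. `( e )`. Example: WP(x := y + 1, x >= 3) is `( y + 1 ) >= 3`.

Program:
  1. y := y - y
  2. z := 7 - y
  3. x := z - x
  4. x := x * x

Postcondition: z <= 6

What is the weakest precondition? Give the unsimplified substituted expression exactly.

post: z <= 6
stmt 4: x := x * x  -- replace 0 occurrence(s) of x with (x * x)
  => z <= 6
stmt 3: x := z - x  -- replace 0 occurrence(s) of x with (z - x)
  => z <= 6
stmt 2: z := 7 - y  -- replace 1 occurrence(s) of z with (7 - y)
  => ( 7 - y ) <= 6
stmt 1: y := y - y  -- replace 1 occurrence(s) of y with (y - y)
  => ( 7 - ( y - y ) ) <= 6

Answer: ( 7 - ( y - y ) ) <= 6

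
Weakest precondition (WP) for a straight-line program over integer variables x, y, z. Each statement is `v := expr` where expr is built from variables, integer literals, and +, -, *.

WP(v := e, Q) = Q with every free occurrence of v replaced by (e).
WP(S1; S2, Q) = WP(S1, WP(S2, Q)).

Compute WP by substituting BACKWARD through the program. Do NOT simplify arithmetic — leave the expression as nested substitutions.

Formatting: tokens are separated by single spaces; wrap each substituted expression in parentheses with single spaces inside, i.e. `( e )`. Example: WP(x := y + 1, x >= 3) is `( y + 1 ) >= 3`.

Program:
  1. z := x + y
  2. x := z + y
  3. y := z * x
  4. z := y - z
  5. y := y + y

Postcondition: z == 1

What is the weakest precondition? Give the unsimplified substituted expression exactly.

Answer: ( ( ( x + y ) * ( ( x + y ) + y ) ) - ( x + y ) ) == 1

Derivation:
post: z == 1
stmt 5: y := y + y  -- replace 0 occurrence(s) of y with (y + y)
  => z == 1
stmt 4: z := y - z  -- replace 1 occurrence(s) of z with (y - z)
  => ( y - z ) == 1
stmt 3: y := z * x  -- replace 1 occurrence(s) of y with (z * x)
  => ( ( z * x ) - z ) == 1
stmt 2: x := z + y  -- replace 1 occurrence(s) of x with (z + y)
  => ( ( z * ( z + y ) ) - z ) == 1
stmt 1: z := x + y  -- replace 3 occurrence(s) of z with (x + y)
  => ( ( ( x + y ) * ( ( x + y ) + y ) ) - ( x + y ) ) == 1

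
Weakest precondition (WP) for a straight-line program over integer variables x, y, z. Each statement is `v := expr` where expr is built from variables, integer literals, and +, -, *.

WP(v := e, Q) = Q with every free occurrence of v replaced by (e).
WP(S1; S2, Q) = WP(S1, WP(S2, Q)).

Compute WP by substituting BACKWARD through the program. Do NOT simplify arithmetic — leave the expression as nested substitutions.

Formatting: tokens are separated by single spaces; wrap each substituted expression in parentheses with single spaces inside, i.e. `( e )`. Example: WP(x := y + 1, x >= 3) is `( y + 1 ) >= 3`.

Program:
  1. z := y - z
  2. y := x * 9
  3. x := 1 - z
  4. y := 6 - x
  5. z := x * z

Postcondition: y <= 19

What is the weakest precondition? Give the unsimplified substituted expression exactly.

Answer: ( 6 - ( 1 - ( y - z ) ) ) <= 19

Derivation:
post: y <= 19
stmt 5: z := x * z  -- replace 0 occurrence(s) of z with (x * z)
  => y <= 19
stmt 4: y := 6 - x  -- replace 1 occurrence(s) of y with (6 - x)
  => ( 6 - x ) <= 19
stmt 3: x := 1 - z  -- replace 1 occurrence(s) of x with (1 - z)
  => ( 6 - ( 1 - z ) ) <= 19
stmt 2: y := x * 9  -- replace 0 occurrence(s) of y with (x * 9)
  => ( 6 - ( 1 - z ) ) <= 19
stmt 1: z := y - z  -- replace 1 occurrence(s) of z with (y - z)
  => ( 6 - ( 1 - ( y - z ) ) ) <= 19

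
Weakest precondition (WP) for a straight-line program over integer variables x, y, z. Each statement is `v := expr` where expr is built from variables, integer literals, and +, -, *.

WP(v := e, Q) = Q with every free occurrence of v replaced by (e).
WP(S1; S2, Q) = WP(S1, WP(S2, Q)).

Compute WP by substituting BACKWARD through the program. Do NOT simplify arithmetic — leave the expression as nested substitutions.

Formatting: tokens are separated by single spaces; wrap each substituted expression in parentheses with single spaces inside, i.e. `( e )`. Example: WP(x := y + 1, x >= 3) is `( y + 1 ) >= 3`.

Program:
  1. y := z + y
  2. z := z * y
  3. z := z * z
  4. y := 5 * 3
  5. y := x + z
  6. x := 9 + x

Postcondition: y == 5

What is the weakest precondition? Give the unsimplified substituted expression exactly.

post: y == 5
stmt 6: x := 9 + x  -- replace 0 occurrence(s) of x with (9 + x)
  => y == 5
stmt 5: y := x + z  -- replace 1 occurrence(s) of y with (x + z)
  => ( x + z ) == 5
stmt 4: y := 5 * 3  -- replace 0 occurrence(s) of y with (5 * 3)
  => ( x + z ) == 5
stmt 3: z := z * z  -- replace 1 occurrence(s) of z with (z * z)
  => ( x + ( z * z ) ) == 5
stmt 2: z := z * y  -- replace 2 occurrence(s) of z with (z * y)
  => ( x + ( ( z * y ) * ( z * y ) ) ) == 5
stmt 1: y := z + y  -- replace 2 occurrence(s) of y with (z + y)
  => ( x + ( ( z * ( z + y ) ) * ( z * ( z + y ) ) ) ) == 5

Answer: ( x + ( ( z * ( z + y ) ) * ( z * ( z + y ) ) ) ) == 5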